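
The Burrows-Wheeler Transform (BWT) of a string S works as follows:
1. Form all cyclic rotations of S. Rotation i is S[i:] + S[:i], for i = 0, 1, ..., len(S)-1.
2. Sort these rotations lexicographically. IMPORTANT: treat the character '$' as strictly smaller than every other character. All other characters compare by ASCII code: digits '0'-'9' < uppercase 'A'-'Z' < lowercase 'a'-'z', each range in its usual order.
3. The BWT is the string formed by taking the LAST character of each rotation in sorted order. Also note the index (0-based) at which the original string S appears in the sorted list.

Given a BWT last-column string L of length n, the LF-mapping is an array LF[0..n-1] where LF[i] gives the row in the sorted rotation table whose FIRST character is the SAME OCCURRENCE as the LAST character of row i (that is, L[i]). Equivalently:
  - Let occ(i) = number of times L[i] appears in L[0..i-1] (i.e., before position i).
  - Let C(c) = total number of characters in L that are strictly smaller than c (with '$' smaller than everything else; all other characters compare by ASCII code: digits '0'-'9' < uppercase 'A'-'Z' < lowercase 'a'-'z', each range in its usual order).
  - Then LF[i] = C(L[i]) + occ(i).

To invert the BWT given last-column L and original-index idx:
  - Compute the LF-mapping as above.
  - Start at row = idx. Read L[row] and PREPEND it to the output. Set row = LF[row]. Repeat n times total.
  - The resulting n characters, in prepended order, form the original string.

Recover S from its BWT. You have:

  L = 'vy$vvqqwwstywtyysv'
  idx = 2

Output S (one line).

Answer: qtwwvsvsyyqtvyywv$

Derivation:
LF mapping: 7 14 0 8 9 1 2 11 12 3 5 15 13 6 16 17 4 10
Walk LF starting at row 2, prepending L[row]:
  step 1: row=2, L[2]='$', prepend. Next row=LF[2]=0
  step 2: row=0, L[0]='v', prepend. Next row=LF[0]=7
  step 3: row=7, L[7]='w', prepend. Next row=LF[7]=11
  step 4: row=11, L[11]='y', prepend. Next row=LF[11]=15
  step 5: row=15, L[15]='y', prepend. Next row=LF[15]=17
  step 6: row=17, L[17]='v', prepend. Next row=LF[17]=10
  step 7: row=10, L[10]='t', prepend. Next row=LF[10]=5
  step 8: row=5, L[5]='q', prepend. Next row=LF[5]=1
  step 9: row=1, L[1]='y', prepend. Next row=LF[1]=14
  step 10: row=14, L[14]='y', prepend. Next row=LF[14]=16
  step 11: row=16, L[16]='s', prepend. Next row=LF[16]=4
  step 12: row=4, L[4]='v', prepend. Next row=LF[4]=9
  step 13: row=9, L[9]='s', prepend. Next row=LF[9]=3
  step 14: row=3, L[3]='v', prepend. Next row=LF[3]=8
  step 15: row=8, L[8]='w', prepend. Next row=LF[8]=12
  step 16: row=12, L[12]='w', prepend. Next row=LF[12]=13
  step 17: row=13, L[13]='t', prepend. Next row=LF[13]=6
  step 18: row=6, L[6]='q', prepend. Next row=LF[6]=2
Reversed output: qtwwvsvsyyqtvyywv$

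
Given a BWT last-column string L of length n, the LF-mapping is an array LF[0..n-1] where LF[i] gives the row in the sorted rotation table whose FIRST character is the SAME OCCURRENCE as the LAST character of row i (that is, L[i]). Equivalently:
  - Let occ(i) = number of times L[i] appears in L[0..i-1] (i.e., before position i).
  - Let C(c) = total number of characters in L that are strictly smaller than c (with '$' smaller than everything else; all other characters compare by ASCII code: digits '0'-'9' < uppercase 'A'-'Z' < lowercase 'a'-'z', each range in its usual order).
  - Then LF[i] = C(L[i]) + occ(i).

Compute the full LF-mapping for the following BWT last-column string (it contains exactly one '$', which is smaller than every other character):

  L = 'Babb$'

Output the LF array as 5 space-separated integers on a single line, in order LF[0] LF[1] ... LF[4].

Char counts: '$':1, 'B':1, 'a':1, 'b':2
C (first-col start): C('$')=0, C('B')=1, C('a')=2, C('b')=3
L[0]='B': occ=0, LF[0]=C('B')+0=1+0=1
L[1]='a': occ=0, LF[1]=C('a')+0=2+0=2
L[2]='b': occ=0, LF[2]=C('b')+0=3+0=3
L[3]='b': occ=1, LF[3]=C('b')+1=3+1=4
L[4]='$': occ=0, LF[4]=C('$')+0=0+0=0

Answer: 1 2 3 4 0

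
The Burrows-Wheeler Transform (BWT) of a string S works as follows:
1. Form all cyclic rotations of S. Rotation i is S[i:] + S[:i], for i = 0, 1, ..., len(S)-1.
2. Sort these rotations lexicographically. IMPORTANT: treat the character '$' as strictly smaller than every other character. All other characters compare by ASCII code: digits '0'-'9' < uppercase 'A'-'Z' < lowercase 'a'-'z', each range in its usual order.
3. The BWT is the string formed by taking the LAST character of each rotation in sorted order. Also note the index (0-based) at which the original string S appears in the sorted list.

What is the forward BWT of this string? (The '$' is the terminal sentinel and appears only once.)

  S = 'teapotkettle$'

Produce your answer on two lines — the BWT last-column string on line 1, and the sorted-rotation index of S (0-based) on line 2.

Answer: eeltkttpa$ote
9

Derivation:
All 13 rotations (rotation i = S[i:]+S[:i]):
  rot[0] = teapotkettle$
  rot[1] = eapotkettle$t
  rot[2] = apotkettle$te
  rot[3] = potkettle$tea
  rot[4] = otkettle$teap
  rot[5] = tkettle$teapo
  rot[6] = kettle$teapot
  rot[7] = ettle$teapotk
  rot[8] = ttle$teapotke
  rot[9] = tle$teapotket
  rot[10] = le$teapotkett
  rot[11] = e$teapotkettl
  rot[12] = $teapotkettle
Sorted (with $ < everything):
  sorted[0] = $teapotkettle  (last char: 'e')
  sorted[1] = apotkettle$te  (last char: 'e')
  sorted[2] = e$teapotkettl  (last char: 'l')
  sorted[3] = eapotkettle$t  (last char: 't')
  sorted[4] = ettle$teapotk  (last char: 'k')
  sorted[5] = kettle$teapot  (last char: 't')
  sorted[6] = le$teapotkett  (last char: 't')
  sorted[7] = otkettle$teap  (last char: 'p')
  sorted[8] = potkettle$tea  (last char: 'a')
  sorted[9] = teapotkettle$  (last char: '$')
  sorted[10] = tkettle$teapo  (last char: 'o')
  sorted[11] = tle$teapotket  (last char: 't')
  sorted[12] = ttle$teapotke  (last char: 'e')
Last column: eeltkttpa$ote
Original string S is at sorted index 9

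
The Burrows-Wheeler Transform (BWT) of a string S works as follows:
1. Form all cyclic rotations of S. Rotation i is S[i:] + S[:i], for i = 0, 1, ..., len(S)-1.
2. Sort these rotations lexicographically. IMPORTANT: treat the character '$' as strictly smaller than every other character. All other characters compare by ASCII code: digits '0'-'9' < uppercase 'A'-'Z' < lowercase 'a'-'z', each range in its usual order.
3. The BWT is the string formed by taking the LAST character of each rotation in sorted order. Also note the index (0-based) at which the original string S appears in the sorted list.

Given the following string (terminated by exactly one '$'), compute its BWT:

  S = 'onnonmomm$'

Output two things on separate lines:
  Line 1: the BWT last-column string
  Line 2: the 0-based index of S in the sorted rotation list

Answer: mmonoonmn$
9

Derivation:
All 10 rotations (rotation i = S[i:]+S[:i]):
  rot[0] = onnonmomm$
  rot[1] = nnonmomm$o
  rot[2] = nonmomm$on
  rot[3] = onmomm$onn
  rot[4] = nmomm$onno
  rot[5] = momm$onnon
  rot[6] = omm$onnonm
  rot[7] = mm$onnonmo
  rot[8] = m$onnonmom
  rot[9] = $onnonmomm
Sorted (with $ < everything):
  sorted[0] = $onnonmomm  (last char: 'm')
  sorted[1] = m$onnonmom  (last char: 'm')
  sorted[2] = mm$onnonmo  (last char: 'o')
  sorted[3] = momm$onnon  (last char: 'n')
  sorted[4] = nmomm$onno  (last char: 'o')
  sorted[5] = nnonmomm$o  (last char: 'o')
  sorted[6] = nonmomm$on  (last char: 'n')
  sorted[7] = omm$onnonm  (last char: 'm')
  sorted[8] = onmomm$onn  (last char: 'n')
  sorted[9] = onnonmomm$  (last char: '$')
Last column: mmonoonmn$
Original string S is at sorted index 9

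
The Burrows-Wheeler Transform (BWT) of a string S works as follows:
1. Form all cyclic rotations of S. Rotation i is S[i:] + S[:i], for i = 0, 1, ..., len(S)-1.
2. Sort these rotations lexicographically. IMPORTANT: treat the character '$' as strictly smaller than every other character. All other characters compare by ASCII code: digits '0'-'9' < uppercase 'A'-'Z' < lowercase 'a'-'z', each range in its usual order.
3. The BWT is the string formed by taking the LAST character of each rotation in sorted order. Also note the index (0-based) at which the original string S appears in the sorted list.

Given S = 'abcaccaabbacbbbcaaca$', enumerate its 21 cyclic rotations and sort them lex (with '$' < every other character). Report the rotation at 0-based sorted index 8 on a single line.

All 21 rotations (rotation i = S[i:]+S[:i]):
  rot[0] = abcaccaabbacbbbcaaca$
  rot[1] = bcaccaabbacbbbcaaca$a
  rot[2] = caccaabbacbbbcaaca$ab
  rot[3] = accaabbacbbbcaaca$abc
  rot[4] = ccaabbacbbbcaaca$abca
  rot[5] = caabbacbbbcaaca$abcac
  rot[6] = aabbacbbbcaaca$abcacc
  rot[7] = abbacbbbcaaca$abcacca
  rot[8] = bbacbbbcaaca$abcaccaa
  rot[9] = bacbbbcaaca$abcaccaab
  rot[10] = acbbbcaaca$abcaccaabb
  rot[11] = cbbbcaaca$abcaccaabba
  rot[12] = bbbcaaca$abcaccaabbac
  rot[13] = bbcaaca$abcaccaabbacb
  rot[14] = bcaaca$abcaccaabbacbb
  rot[15] = caaca$abcaccaabbacbbb
  rot[16] = aaca$abcaccaabbacbbbc
  rot[17] = aca$abcaccaabbacbbbca
  rot[18] = ca$abcaccaabbacbbbcaa
  rot[19] = a$abcaccaabbacbbbcaac
  rot[20] = $abcaccaabbacbbbcaaca
Sorted (with $ < everything):
  sorted[0] = $abcaccaabbacbbbcaaca
  sorted[1] = a$abcaccaabbacbbbcaac
  sorted[2] = aabbacbbbcaaca$abcacc
  sorted[3] = aaca$abcaccaabbacbbbc
  sorted[4] = abbacbbbcaaca$abcacca
  sorted[5] = abcaccaabbacbbbcaaca$
  sorted[6] = aca$abcaccaabbacbbbca
  sorted[7] = acbbbcaaca$abcaccaabb
  sorted[8] = accaabbacbbbcaaca$abc
  sorted[9] = bacbbbcaaca$abcaccaab
  sorted[10] = bbacbbbcaaca$abcaccaa
  sorted[11] = bbbcaaca$abcaccaabbac
  sorted[12] = bbcaaca$abcaccaabbacb
  sorted[13] = bcaaca$abcaccaabbacbb
  sorted[14] = bcaccaabbacbbbcaaca$a
  sorted[15] = ca$abcaccaabbacbbbcaa
  sorted[16] = caabbacbbbcaaca$abcac
  sorted[17] = caaca$abcaccaabbacbbb
  sorted[18] = caccaabbacbbbcaaca$ab
  sorted[19] = cbbbcaaca$abcaccaabba
  sorted[20] = ccaabbacbbbcaaca$abca
sorted[8] = accaabbacbbbcaaca$abc

Answer: accaabbacbbbcaaca$abc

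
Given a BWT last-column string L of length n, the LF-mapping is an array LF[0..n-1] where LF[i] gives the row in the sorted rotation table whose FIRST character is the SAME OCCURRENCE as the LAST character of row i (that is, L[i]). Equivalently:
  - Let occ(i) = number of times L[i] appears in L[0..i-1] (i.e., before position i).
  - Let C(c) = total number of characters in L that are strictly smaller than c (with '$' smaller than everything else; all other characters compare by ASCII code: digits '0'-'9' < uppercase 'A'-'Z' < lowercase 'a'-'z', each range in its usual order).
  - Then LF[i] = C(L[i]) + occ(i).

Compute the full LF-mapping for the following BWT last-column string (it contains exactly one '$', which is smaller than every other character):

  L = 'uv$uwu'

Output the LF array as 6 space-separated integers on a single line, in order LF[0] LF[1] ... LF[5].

Answer: 1 4 0 2 5 3

Derivation:
Char counts: '$':1, 'u':3, 'v':1, 'w':1
C (first-col start): C('$')=0, C('u')=1, C('v')=4, C('w')=5
L[0]='u': occ=0, LF[0]=C('u')+0=1+0=1
L[1]='v': occ=0, LF[1]=C('v')+0=4+0=4
L[2]='$': occ=0, LF[2]=C('$')+0=0+0=0
L[3]='u': occ=1, LF[3]=C('u')+1=1+1=2
L[4]='w': occ=0, LF[4]=C('w')+0=5+0=5
L[5]='u': occ=2, LF[5]=C('u')+2=1+2=3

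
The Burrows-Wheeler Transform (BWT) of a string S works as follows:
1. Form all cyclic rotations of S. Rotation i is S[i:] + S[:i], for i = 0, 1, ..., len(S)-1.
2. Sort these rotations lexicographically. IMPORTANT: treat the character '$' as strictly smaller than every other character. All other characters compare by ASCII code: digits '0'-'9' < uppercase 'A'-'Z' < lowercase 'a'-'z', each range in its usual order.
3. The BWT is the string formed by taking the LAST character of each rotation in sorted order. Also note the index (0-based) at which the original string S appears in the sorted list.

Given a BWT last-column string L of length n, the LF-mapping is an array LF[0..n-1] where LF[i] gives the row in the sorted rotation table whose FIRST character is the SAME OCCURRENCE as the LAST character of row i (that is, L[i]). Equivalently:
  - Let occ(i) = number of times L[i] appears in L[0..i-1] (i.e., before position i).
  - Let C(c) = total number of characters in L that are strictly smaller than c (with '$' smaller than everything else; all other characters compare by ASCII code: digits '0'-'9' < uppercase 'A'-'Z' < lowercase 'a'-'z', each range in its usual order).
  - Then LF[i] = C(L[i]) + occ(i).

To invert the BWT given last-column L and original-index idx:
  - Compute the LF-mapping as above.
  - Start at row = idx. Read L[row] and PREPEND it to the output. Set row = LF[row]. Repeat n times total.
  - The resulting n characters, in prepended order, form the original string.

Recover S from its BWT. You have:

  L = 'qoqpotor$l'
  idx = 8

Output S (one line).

LF mapping: 6 2 7 5 3 9 4 8 0 1
Walk LF starting at row 8, prepending L[row]:
  step 1: row=8, L[8]='$', prepend. Next row=LF[8]=0
  step 2: row=0, L[0]='q', prepend. Next row=LF[0]=6
  step 3: row=6, L[6]='o', prepend. Next row=LF[6]=4
  step 4: row=4, L[4]='o', prepend. Next row=LF[4]=3
  step 5: row=3, L[3]='p', prepend. Next row=LF[3]=5
  step 6: row=5, L[5]='t', prepend. Next row=LF[5]=9
  step 7: row=9, L[9]='l', prepend. Next row=LF[9]=1
  step 8: row=1, L[1]='o', prepend. Next row=LF[1]=2
  step 9: row=2, L[2]='q', prepend. Next row=LF[2]=7
  step 10: row=7, L[7]='r', prepend. Next row=LF[7]=8
Reversed output: rqoltpooq$

Answer: rqoltpooq$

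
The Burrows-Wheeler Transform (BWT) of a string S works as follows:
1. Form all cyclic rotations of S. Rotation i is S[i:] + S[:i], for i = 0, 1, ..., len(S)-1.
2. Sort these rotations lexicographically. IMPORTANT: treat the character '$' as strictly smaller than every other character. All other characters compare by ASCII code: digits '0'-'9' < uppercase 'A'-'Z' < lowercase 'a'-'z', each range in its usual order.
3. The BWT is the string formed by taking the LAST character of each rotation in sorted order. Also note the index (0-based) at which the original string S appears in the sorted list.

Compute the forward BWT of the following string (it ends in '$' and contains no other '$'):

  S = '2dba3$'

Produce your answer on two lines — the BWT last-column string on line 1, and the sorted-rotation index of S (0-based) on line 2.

All 6 rotations (rotation i = S[i:]+S[:i]):
  rot[0] = 2dba3$
  rot[1] = dba3$2
  rot[2] = ba3$2d
  rot[3] = a3$2db
  rot[4] = 3$2dba
  rot[5] = $2dba3
Sorted (with $ < everything):
  sorted[0] = $2dba3  (last char: '3')
  sorted[1] = 2dba3$  (last char: '$')
  sorted[2] = 3$2dba  (last char: 'a')
  sorted[3] = a3$2db  (last char: 'b')
  sorted[4] = ba3$2d  (last char: 'd')
  sorted[5] = dba3$2  (last char: '2')
Last column: 3$abd2
Original string S is at sorted index 1

Answer: 3$abd2
1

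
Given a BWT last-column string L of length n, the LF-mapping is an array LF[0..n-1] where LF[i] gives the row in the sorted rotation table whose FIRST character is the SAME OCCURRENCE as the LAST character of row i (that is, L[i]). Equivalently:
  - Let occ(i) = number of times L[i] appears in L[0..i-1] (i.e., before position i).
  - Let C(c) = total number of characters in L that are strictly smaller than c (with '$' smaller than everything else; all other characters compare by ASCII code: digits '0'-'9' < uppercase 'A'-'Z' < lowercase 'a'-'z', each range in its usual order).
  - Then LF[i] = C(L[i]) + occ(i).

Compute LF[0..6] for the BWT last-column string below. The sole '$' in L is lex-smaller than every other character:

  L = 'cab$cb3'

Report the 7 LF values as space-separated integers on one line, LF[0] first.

Char counts: '$':1, '3':1, 'a':1, 'b':2, 'c':2
C (first-col start): C('$')=0, C('3')=1, C('a')=2, C('b')=3, C('c')=5
L[0]='c': occ=0, LF[0]=C('c')+0=5+0=5
L[1]='a': occ=0, LF[1]=C('a')+0=2+0=2
L[2]='b': occ=0, LF[2]=C('b')+0=3+0=3
L[3]='$': occ=0, LF[3]=C('$')+0=0+0=0
L[4]='c': occ=1, LF[4]=C('c')+1=5+1=6
L[5]='b': occ=1, LF[5]=C('b')+1=3+1=4
L[6]='3': occ=0, LF[6]=C('3')+0=1+0=1

Answer: 5 2 3 0 6 4 1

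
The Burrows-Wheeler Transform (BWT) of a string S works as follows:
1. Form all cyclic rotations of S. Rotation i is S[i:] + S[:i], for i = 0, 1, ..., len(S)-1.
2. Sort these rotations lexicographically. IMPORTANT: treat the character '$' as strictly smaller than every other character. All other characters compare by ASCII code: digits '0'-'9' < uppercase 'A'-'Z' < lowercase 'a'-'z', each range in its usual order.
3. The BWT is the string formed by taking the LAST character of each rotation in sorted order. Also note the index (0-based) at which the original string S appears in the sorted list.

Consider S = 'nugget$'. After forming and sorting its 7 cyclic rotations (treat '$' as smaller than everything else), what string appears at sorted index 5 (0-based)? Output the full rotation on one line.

All 7 rotations (rotation i = S[i:]+S[:i]):
  rot[0] = nugget$
  rot[1] = ugget$n
  rot[2] = gget$nu
  rot[3] = get$nug
  rot[4] = et$nugg
  rot[5] = t$nugge
  rot[6] = $nugget
Sorted (with $ < everything):
  sorted[0] = $nugget
  sorted[1] = et$nugg
  sorted[2] = get$nug
  sorted[3] = gget$nu
  sorted[4] = nugget$
  sorted[5] = t$nugge
  sorted[6] = ugget$n
sorted[5] = t$nugge

Answer: t$nugge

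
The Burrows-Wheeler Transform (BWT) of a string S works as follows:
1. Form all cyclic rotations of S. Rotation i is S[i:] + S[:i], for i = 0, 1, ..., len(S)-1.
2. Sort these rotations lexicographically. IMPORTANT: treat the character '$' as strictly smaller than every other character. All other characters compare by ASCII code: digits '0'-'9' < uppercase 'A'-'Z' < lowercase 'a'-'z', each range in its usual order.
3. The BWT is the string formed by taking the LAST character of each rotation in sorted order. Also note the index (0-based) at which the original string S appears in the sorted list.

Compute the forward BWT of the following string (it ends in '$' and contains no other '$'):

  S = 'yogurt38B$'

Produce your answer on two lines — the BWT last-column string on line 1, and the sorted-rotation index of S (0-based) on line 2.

Answer: Bt38oyurg$
9

Derivation:
All 10 rotations (rotation i = S[i:]+S[:i]):
  rot[0] = yogurt38B$
  rot[1] = ogurt38B$y
  rot[2] = gurt38B$yo
  rot[3] = urt38B$yog
  rot[4] = rt38B$yogu
  rot[5] = t38B$yogur
  rot[6] = 38B$yogurt
  rot[7] = 8B$yogurt3
  rot[8] = B$yogurt38
  rot[9] = $yogurt38B
Sorted (with $ < everything):
  sorted[0] = $yogurt38B  (last char: 'B')
  sorted[1] = 38B$yogurt  (last char: 't')
  sorted[2] = 8B$yogurt3  (last char: '3')
  sorted[3] = B$yogurt38  (last char: '8')
  sorted[4] = gurt38B$yo  (last char: 'o')
  sorted[5] = ogurt38B$y  (last char: 'y')
  sorted[6] = rt38B$yogu  (last char: 'u')
  sorted[7] = t38B$yogur  (last char: 'r')
  sorted[8] = urt38B$yog  (last char: 'g')
  sorted[9] = yogurt38B$  (last char: '$')
Last column: Bt38oyurg$
Original string S is at sorted index 9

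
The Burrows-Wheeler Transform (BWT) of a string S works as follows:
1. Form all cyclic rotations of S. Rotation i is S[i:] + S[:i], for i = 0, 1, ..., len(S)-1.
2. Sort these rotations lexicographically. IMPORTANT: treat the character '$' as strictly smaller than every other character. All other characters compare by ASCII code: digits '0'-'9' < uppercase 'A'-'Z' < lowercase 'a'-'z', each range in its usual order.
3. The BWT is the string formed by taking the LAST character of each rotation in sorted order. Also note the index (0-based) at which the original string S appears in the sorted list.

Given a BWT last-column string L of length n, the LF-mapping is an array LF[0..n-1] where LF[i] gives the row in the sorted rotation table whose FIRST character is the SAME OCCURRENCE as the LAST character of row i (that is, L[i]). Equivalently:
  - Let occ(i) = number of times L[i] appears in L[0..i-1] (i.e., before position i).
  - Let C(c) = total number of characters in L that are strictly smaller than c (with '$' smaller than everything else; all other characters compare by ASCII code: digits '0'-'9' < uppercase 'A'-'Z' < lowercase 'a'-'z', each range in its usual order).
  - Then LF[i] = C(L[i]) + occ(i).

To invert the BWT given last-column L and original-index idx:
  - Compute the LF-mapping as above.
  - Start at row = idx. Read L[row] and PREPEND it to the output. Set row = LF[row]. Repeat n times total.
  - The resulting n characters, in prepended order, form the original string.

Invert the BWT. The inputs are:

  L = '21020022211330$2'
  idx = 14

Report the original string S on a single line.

Answer: 321212010002322$

Derivation:
LF mapping: 8 5 1 9 2 3 10 11 12 6 7 14 15 4 0 13
Walk LF starting at row 14, prepending L[row]:
  step 1: row=14, L[14]='$', prepend. Next row=LF[14]=0
  step 2: row=0, L[0]='2', prepend. Next row=LF[0]=8
  step 3: row=8, L[8]='2', prepend. Next row=LF[8]=12
  step 4: row=12, L[12]='3', prepend. Next row=LF[12]=15
  step 5: row=15, L[15]='2', prepend. Next row=LF[15]=13
  step 6: row=13, L[13]='0', prepend. Next row=LF[13]=4
  step 7: row=4, L[4]='0', prepend. Next row=LF[4]=2
  step 8: row=2, L[2]='0', prepend. Next row=LF[2]=1
  step 9: row=1, L[1]='1', prepend. Next row=LF[1]=5
  step 10: row=5, L[5]='0', prepend. Next row=LF[5]=3
  step 11: row=3, L[3]='2', prepend. Next row=LF[3]=9
  step 12: row=9, L[9]='1', prepend. Next row=LF[9]=6
  step 13: row=6, L[6]='2', prepend. Next row=LF[6]=10
  step 14: row=10, L[10]='1', prepend. Next row=LF[10]=7
  step 15: row=7, L[7]='2', prepend. Next row=LF[7]=11
  step 16: row=11, L[11]='3', prepend. Next row=LF[11]=14
Reversed output: 321212010002322$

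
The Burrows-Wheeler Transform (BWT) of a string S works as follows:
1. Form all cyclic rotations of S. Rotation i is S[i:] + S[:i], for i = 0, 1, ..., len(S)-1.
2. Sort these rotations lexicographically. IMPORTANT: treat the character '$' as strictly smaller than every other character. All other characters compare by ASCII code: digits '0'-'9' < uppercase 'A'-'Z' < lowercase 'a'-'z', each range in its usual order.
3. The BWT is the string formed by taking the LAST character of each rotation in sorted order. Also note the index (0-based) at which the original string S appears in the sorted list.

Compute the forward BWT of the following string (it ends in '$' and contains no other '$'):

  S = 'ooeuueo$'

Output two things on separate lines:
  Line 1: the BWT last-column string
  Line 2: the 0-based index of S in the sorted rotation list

Answer: ouoeo$ue
5

Derivation:
All 8 rotations (rotation i = S[i:]+S[:i]):
  rot[0] = ooeuueo$
  rot[1] = oeuueo$o
  rot[2] = euueo$oo
  rot[3] = uueo$ooe
  rot[4] = ueo$ooeu
  rot[5] = eo$ooeuu
  rot[6] = o$ooeuue
  rot[7] = $ooeuueo
Sorted (with $ < everything):
  sorted[0] = $ooeuueo  (last char: 'o')
  sorted[1] = eo$ooeuu  (last char: 'u')
  sorted[2] = euueo$oo  (last char: 'o')
  sorted[3] = o$ooeuue  (last char: 'e')
  sorted[4] = oeuueo$o  (last char: 'o')
  sorted[5] = ooeuueo$  (last char: '$')
  sorted[6] = ueo$ooeu  (last char: 'u')
  sorted[7] = uueo$ooe  (last char: 'e')
Last column: ouoeo$ue
Original string S is at sorted index 5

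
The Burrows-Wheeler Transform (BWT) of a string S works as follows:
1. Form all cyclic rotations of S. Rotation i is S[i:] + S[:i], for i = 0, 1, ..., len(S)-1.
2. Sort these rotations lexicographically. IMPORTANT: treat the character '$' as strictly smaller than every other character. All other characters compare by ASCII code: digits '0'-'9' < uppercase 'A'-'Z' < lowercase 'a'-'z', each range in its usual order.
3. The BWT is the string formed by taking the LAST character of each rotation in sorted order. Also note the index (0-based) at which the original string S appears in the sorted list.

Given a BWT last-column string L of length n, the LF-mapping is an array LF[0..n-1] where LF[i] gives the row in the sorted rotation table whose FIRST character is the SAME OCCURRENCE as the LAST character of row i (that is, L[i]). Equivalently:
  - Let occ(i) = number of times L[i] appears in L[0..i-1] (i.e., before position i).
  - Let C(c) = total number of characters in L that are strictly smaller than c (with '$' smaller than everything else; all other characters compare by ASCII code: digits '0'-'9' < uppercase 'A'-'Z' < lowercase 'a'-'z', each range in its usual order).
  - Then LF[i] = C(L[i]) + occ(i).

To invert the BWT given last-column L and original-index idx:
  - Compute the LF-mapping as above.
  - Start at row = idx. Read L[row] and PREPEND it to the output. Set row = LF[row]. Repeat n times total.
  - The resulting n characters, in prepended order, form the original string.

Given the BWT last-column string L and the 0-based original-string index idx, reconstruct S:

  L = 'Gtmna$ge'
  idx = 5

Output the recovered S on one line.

LF mapping: 1 7 5 6 2 0 4 3
Walk LF starting at row 5, prepending L[row]:
  step 1: row=5, L[5]='$', prepend. Next row=LF[5]=0
  step 2: row=0, L[0]='G', prepend. Next row=LF[0]=1
  step 3: row=1, L[1]='t', prepend. Next row=LF[1]=7
  step 4: row=7, L[7]='e', prepend. Next row=LF[7]=3
  step 5: row=3, L[3]='n', prepend. Next row=LF[3]=6
  step 6: row=6, L[6]='g', prepend. Next row=LF[6]=4
  step 7: row=4, L[4]='a', prepend. Next row=LF[4]=2
  step 8: row=2, L[2]='m', prepend. Next row=LF[2]=5
Reversed output: magnetG$

Answer: magnetG$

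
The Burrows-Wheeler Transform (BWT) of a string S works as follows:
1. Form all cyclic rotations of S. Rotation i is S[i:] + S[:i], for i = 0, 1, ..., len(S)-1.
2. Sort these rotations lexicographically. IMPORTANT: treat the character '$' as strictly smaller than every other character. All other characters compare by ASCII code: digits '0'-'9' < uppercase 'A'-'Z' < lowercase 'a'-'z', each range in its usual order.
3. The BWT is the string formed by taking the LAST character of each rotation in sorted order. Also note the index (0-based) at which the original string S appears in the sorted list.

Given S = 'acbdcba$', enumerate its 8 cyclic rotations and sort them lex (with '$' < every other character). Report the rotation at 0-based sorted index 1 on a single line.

Answer: a$acbdcb

Derivation:
All 8 rotations (rotation i = S[i:]+S[:i]):
  rot[0] = acbdcba$
  rot[1] = cbdcba$a
  rot[2] = bdcba$ac
  rot[3] = dcba$acb
  rot[4] = cba$acbd
  rot[5] = ba$acbdc
  rot[6] = a$acbdcb
  rot[7] = $acbdcba
Sorted (with $ < everything):
  sorted[0] = $acbdcba
  sorted[1] = a$acbdcb
  sorted[2] = acbdcba$
  sorted[3] = ba$acbdc
  sorted[4] = bdcba$ac
  sorted[5] = cba$acbd
  sorted[6] = cbdcba$a
  sorted[7] = dcba$acb
sorted[1] = a$acbdcb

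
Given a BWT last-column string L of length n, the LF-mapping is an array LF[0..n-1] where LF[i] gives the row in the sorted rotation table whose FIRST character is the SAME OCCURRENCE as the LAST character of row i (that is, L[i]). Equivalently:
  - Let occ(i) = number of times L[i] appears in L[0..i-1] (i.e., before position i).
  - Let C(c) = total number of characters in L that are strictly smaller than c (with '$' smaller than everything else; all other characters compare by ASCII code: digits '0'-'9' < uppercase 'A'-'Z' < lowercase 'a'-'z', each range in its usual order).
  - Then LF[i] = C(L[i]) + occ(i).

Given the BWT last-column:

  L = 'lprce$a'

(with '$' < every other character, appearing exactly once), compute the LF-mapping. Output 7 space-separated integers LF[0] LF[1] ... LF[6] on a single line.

Answer: 4 5 6 2 3 0 1

Derivation:
Char counts: '$':1, 'a':1, 'c':1, 'e':1, 'l':1, 'p':1, 'r':1
C (first-col start): C('$')=0, C('a')=1, C('c')=2, C('e')=3, C('l')=4, C('p')=5, C('r')=6
L[0]='l': occ=0, LF[0]=C('l')+0=4+0=4
L[1]='p': occ=0, LF[1]=C('p')+0=5+0=5
L[2]='r': occ=0, LF[2]=C('r')+0=6+0=6
L[3]='c': occ=0, LF[3]=C('c')+0=2+0=2
L[4]='e': occ=0, LF[4]=C('e')+0=3+0=3
L[5]='$': occ=0, LF[5]=C('$')+0=0+0=0
L[6]='a': occ=0, LF[6]=C('a')+0=1+0=1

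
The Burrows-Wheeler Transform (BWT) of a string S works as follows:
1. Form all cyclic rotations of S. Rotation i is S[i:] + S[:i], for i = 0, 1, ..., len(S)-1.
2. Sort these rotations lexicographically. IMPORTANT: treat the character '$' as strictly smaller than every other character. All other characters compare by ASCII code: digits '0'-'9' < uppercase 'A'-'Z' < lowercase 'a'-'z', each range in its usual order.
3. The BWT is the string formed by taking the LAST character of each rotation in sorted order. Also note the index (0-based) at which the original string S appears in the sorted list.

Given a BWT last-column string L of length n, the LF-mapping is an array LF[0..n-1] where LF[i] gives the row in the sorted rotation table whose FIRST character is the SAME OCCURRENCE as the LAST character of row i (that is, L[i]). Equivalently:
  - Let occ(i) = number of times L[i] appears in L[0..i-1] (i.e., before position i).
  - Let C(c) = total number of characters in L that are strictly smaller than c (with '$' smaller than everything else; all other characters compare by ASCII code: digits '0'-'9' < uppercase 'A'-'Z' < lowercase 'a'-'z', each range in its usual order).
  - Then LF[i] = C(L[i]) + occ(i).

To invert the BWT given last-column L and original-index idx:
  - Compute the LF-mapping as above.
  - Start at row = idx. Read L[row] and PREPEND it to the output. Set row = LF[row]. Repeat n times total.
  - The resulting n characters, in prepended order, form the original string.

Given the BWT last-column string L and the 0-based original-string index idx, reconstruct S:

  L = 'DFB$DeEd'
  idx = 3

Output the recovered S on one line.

Answer: DEdeFBD$

Derivation:
LF mapping: 2 5 1 0 3 7 4 6
Walk LF starting at row 3, prepending L[row]:
  step 1: row=3, L[3]='$', prepend. Next row=LF[3]=0
  step 2: row=0, L[0]='D', prepend. Next row=LF[0]=2
  step 3: row=2, L[2]='B', prepend. Next row=LF[2]=1
  step 4: row=1, L[1]='F', prepend. Next row=LF[1]=5
  step 5: row=5, L[5]='e', prepend. Next row=LF[5]=7
  step 6: row=7, L[7]='d', prepend. Next row=LF[7]=6
  step 7: row=6, L[6]='E', prepend. Next row=LF[6]=4
  step 8: row=4, L[4]='D', prepend. Next row=LF[4]=3
Reversed output: DEdeFBD$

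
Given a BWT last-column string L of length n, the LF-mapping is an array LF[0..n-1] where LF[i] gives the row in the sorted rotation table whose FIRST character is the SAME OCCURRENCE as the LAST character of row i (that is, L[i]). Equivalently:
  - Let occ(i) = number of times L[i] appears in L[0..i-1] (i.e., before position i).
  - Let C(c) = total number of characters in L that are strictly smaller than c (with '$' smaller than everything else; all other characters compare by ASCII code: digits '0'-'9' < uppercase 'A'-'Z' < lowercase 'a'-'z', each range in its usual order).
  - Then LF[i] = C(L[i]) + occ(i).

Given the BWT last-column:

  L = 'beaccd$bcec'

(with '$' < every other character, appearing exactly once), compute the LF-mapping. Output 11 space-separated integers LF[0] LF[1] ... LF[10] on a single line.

Char counts: '$':1, 'a':1, 'b':2, 'c':4, 'd':1, 'e':2
C (first-col start): C('$')=0, C('a')=1, C('b')=2, C('c')=4, C('d')=8, C('e')=9
L[0]='b': occ=0, LF[0]=C('b')+0=2+0=2
L[1]='e': occ=0, LF[1]=C('e')+0=9+0=9
L[2]='a': occ=0, LF[2]=C('a')+0=1+0=1
L[3]='c': occ=0, LF[3]=C('c')+0=4+0=4
L[4]='c': occ=1, LF[4]=C('c')+1=4+1=5
L[5]='d': occ=0, LF[5]=C('d')+0=8+0=8
L[6]='$': occ=0, LF[6]=C('$')+0=0+0=0
L[7]='b': occ=1, LF[7]=C('b')+1=2+1=3
L[8]='c': occ=2, LF[8]=C('c')+2=4+2=6
L[9]='e': occ=1, LF[9]=C('e')+1=9+1=10
L[10]='c': occ=3, LF[10]=C('c')+3=4+3=7

Answer: 2 9 1 4 5 8 0 3 6 10 7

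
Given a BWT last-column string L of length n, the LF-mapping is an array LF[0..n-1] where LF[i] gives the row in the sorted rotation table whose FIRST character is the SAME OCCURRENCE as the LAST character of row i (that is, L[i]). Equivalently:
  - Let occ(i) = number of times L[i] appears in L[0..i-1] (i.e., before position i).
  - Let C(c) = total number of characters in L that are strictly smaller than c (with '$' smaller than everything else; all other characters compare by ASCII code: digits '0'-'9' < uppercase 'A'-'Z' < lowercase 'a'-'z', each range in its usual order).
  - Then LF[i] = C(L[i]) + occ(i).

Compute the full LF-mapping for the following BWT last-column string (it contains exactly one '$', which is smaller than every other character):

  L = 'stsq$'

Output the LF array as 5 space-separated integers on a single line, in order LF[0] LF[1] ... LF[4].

Answer: 2 4 3 1 0

Derivation:
Char counts: '$':1, 'q':1, 's':2, 't':1
C (first-col start): C('$')=0, C('q')=1, C('s')=2, C('t')=4
L[0]='s': occ=0, LF[0]=C('s')+0=2+0=2
L[1]='t': occ=0, LF[1]=C('t')+0=4+0=4
L[2]='s': occ=1, LF[2]=C('s')+1=2+1=3
L[3]='q': occ=0, LF[3]=C('q')+0=1+0=1
L[4]='$': occ=0, LF[4]=C('$')+0=0+0=0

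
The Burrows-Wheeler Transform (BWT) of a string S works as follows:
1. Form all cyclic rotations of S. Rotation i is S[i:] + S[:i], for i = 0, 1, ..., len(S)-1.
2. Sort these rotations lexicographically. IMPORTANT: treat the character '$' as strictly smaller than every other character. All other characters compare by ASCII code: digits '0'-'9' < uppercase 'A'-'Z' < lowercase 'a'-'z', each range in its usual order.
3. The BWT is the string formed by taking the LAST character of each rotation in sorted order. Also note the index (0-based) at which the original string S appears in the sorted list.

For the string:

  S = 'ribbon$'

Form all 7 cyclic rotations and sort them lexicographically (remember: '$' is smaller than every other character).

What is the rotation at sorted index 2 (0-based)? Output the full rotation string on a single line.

Answer: bon$rib

Derivation:
All 7 rotations (rotation i = S[i:]+S[:i]):
  rot[0] = ribbon$
  rot[1] = ibbon$r
  rot[2] = bbon$ri
  rot[3] = bon$rib
  rot[4] = on$ribb
  rot[5] = n$ribbo
  rot[6] = $ribbon
Sorted (with $ < everything):
  sorted[0] = $ribbon
  sorted[1] = bbon$ri
  sorted[2] = bon$rib
  sorted[3] = ibbon$r
  sorted[4] = n$ribbo
  sorted[5] = on$ribb
  sorted[6] = ribbon$
sorted[2] = bon$rib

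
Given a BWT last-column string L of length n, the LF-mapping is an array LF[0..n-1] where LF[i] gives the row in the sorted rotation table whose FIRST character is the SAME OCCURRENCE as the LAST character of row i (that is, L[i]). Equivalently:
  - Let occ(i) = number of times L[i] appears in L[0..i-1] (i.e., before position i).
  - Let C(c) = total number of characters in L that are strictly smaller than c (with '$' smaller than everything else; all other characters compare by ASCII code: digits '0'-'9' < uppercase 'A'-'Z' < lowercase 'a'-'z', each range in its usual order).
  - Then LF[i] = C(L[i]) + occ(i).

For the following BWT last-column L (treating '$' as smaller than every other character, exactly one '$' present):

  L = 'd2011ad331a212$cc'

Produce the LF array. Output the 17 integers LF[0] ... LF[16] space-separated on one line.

Char counts: '$':1, '0':1, '1':4, '2':3, '3':2, 'a':2, 'c':2, 'd':2
C (first-col start): C('$')=0, C('0')=1, C('1')=2, C('2')=6, C('3')=9, C('a')=11, C('c')=13, C('d')=15
L[0]='d': occ=0, LF[0]=C('d')+0=15+0=15
L[1]='2': occ=0, LF[1]=C('2')+0=6+0=6
L[2]='0': occ=0, LF[2]=C('0')+0=1+0=1
L[3]='1': occ=0, LF[3]=C('1')+0=2+0=2
L[4]='1': occ=1, LF[4]=C('1')+1=2+1=3
L[5]='a': occ=0, LF[5]=C('a')+0=11+0=11
L[6]='d': occ=1, LF[6]=C('d')+1=15+1=16
L[7]='3': occ=0, LF[7]=C('3')+0=9+0=9
L[8]='3': occ=1, LF[8]=C('3')+1=9+1=10
L[9]='1': occ=2, LF[9]=C('1')+2=2+2=4
L[10]='a': occ=1, LF[10]=C('a')+1=11+1=12
L[11]='2': occ=1, LF[11]=C('2')+1=6+1=7
L[12]='1': occ=3, LF[12]=C('1')+3=2+3=5
L[13]='2': occ=2, LF[13]=C('2')+2=6+2=8
L[14]='$': occ=0, LF[14]=C('$')+0=0+0=0
L[15]='c': occ=0, LF[15]=C('c')+0=13+0=13
L[16]='c': occ=1, LF[16]=C('c')+1=13+1=14

Answer: 15 6 1 2 3 11 16 9 10 4 12 7 5 8 0 13 14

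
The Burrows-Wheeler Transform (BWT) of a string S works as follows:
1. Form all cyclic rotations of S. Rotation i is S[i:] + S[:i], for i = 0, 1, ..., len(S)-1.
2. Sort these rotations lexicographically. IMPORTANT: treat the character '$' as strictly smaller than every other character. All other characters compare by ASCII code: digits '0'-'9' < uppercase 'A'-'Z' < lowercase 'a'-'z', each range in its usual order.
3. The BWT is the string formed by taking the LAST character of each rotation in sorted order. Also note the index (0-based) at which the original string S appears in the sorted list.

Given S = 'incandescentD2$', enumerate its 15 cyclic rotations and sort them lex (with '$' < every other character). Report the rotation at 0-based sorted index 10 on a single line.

Answer: ncandescentD2$i

Derivation:
All 15 rotations (rotation i = S[i:]+S[:i]):
  rot[0] = incandescentD2$
  rot[1] = ncandescentD2$i
  rot[2] = candescentD2$in
  rot[3] = andescentD2$inc
  rot[4] = ndescentD2$inca
  rot[5] = descentD2$incan
  rot[6] = escentD2$incand
  rot[7] = scentD2$incande
  rot[8] = centD2$incandes
  rot[9] = entD2$incandesc
  rot[10] = ntD2$incandesce
  rot[11] = tD2$incandescen
  rot[12] = D2$incandescent
  rot[13] = 2$incandescentD
  rot[14] = $incandescentD2
Sorted (with $ < everything):
  sorted[0] = $incandescentD2
  sorted[1] = 2$incandescentD
  sorted[2] = D2$incandescent
  sorted[3] = andescentD2$inc
  sorted[4] = candescentD2$in
  sorted[5] = centD2$incandes
  sorted[6] = descentD2$incan
  sorted[7] = entD2$incandesc
  sorted[8] = escentD2$incand
  sorted[9] = incandescentD2$
  sorted[10] = ncandescentD2$i
  sorted[11] = ndescentD2$inca
  sorted[12] = ntD2$incandesce
  sorted[13] = scentD2$incande
  sorted[14] = tD2$incandescen
sorted[10] = ncandescentD2$i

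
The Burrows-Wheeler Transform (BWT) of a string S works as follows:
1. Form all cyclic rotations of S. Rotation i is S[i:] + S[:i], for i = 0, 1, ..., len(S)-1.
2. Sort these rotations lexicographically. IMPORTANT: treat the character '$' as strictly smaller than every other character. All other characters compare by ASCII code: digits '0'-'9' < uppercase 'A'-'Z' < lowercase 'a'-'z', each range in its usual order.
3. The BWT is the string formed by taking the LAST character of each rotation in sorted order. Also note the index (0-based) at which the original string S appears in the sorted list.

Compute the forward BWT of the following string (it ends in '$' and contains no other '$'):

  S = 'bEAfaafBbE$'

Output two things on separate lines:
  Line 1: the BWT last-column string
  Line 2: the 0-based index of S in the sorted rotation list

Answer: EEfbbfaB$aA
8

Derivation:
All 11 rotations (rotation i = S[i:]+S[:i]):
  rot[0] = bEAfaafBbE$
  rot[1] = EAfaafBbE$b
  rot[2] = AfaafBbE$bE
  rot[3] = faafBbE$bEA
  rot[4] = aafBbE$bEAf
  rot[5] = afBbE$bEAfa
  rot[6] = fBbE$bEAfaa
  rot[7] = BbE$bEAfaaf
  rot[8] = bE$bEAfaafB
  rot[9] = E$bEAfaafBb
  rot[10] = $bEAfaafBbE
Sorted (with $ < everything):
  sorted[0] = $bEAfaafBbE  (last char: 'E')
  sorted[1] = AfaafBbE$bE  (last char: 'E')
  sorted[2] = BbE$bEAfaaf  (last char: 'f')
  sorted[3] = E$bEAfaafBb  (last char: 'b')
  sorted[4] = EAfaafBbE$b  (last char: 'b')
  sorted[5] = aafBbE$bEAf  (last char: 'f')
  sorted[6] = afBbE$bEAfa  (last char: 'a')
  sorted[7] = bE$bEAfaafB  (last char: 'B')
  sorted[8] = bEAfaafBbE$  (last char: '$')
  sorted[9] = fBbE$bEAfaa  (last char: 'a')
  sorted[10] = faafBbE$bEA  (last char: 'A')
Last column: EEfbbfaB$aA
Original string S is at sorted index 8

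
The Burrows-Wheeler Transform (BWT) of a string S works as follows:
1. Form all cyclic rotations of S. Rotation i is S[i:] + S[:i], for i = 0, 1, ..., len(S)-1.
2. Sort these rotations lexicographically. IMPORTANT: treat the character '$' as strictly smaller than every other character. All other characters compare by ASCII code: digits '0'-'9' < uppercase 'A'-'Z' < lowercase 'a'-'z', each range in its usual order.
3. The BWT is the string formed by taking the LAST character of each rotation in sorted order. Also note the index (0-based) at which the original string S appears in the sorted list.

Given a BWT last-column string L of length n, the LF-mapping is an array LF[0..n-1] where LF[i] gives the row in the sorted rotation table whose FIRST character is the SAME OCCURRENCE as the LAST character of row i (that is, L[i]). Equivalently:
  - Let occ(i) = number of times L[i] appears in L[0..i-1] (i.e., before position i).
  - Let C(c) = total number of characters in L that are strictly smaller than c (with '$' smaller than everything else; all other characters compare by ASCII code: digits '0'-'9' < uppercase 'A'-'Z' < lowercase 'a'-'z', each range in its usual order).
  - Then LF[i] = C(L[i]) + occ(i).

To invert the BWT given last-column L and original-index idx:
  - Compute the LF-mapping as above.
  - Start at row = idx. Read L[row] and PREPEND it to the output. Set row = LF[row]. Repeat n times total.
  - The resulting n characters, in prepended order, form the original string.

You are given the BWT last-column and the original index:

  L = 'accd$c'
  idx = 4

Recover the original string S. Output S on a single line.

LF mapping: 1 2 3 5 0 4
Walk LF starting at row 4, prepending L[row]:
  step 1: row=4, L[4]='$', prepend. Next row=LF[4]=0
  step 2: row=0, L[0]='a', prepend. Next row=LF[0]=1
  step 3: row=1, L[1]='c', prepend. Next row=LF[1]=2
  step 4: row=2, L[2]='c', prepend. Next row=LF[2]=3
  step 5: row=3, L[3]='d', prepend. Next row=LF[3]=5
  step 6: row=5, L[5]='c', prepend. Next row=LF[5]=4
Reversed output: cdcca$

Answer: cdcca$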